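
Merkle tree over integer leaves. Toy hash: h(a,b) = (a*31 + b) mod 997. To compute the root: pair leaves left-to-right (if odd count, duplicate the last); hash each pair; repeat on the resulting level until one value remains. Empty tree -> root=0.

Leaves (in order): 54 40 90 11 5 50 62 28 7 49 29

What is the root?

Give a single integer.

Answer: 959

Derivation:
L0: [54, 40, 90, 11, 5, 50, 62, 28, 7, 49, 29]
L1: h(54,40)=(54*31+40)%997=717 h(90,11)=(90*31+11)%997=807 h(5,50)=(5*31+50)%997=205 h(62,28)=(62*31+28)%997=953 h(7,49)=(7*31+49)%997=266 h(29,29)=(29*31+29)%997=928 -> [717, 807, 205, 953, 266, 928]
L2: h(717,807)=(717*31+807)%997=103 h(205,953)=(205*31+953)%997=329 h(266,928)=(266*31+928)%997=201 -> [103, 329, 201]
L3: h(103,329)=(103*31+329)%997=531 h(201,201)=(201*31+201)%997=450 -> [531, 450]
L4: h(531,450)=(531*31+450)%997=959 -> [959]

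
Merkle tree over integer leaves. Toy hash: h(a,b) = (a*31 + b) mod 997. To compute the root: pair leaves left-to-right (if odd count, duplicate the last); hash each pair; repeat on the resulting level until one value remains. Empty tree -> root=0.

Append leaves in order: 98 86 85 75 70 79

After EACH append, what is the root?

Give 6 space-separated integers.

After append 98 (leaves=[98]):
  L0: [98]
  root=98
After append 86 (leaves=[98, 86]):
  L0: [98, 86]
  L1: h(98,86)=(98*31+86)%997=133 -> [133]
  root=133
After append 85 (leaves=[98, 86, 85]):
  L0: [98, 86, 85]
  L1: h(98,86)=(98*31+86)%997=133 h(85,85)=(85*31+85)%997=726 -> [133, 726]
  L2: h(133,726)=(133*31+726)%997=861 -> [861]
  root=861
After append 75 (leaves=[98, 86, 85, 75]):
  L0: [98, 86, 85, 75]
  L1: h(98,86)=(98*31+86)%997=133 h(85,75)=(85*31+75)%997=716 -> [133, 716]
  L2: h(133,716)=(133*31+716)%997=851 -> [851]
  root=851
After append 70 (leaves=[98, 86, 85, 75, 70]):
  L0: [98, 86, 85, 75, 70]
  L1: h(98,86)=(98*31+86)%997=133 h(85,75)=(85*31+75)%997=716 h(70,70)=(70*31+70)%997=246 -> [133, 716, 246]
  L2: h(133,716)=(133*31+716)%997=851 h(246,246)=(246*31+246)%997=893 -> [851, 893]
  L3: h(851,893)=(851*31+893)%997=355 -> [355]
  root=355
After append 79 (leaves=[98, 86, 85, 75, 70, 79]):
  L0: [98, 86, 85, 75, 70, 79]
  L1: h(98,86)=(98*31+86)%997=133 h(85,75)=(85*31+75)%997=716 h(70,79)=(70*31+79)%997=255 -> [133, 716, 255]
  L2: h(133,716)=(133*31+716)%997=851 h(255,255)=(255*31+255)%997=184 -> [851, 184]
  L3: h(851,184)=(851*31+184)%997=643 -> [643]
  root=643

Answer: 98 133 861 851 355 643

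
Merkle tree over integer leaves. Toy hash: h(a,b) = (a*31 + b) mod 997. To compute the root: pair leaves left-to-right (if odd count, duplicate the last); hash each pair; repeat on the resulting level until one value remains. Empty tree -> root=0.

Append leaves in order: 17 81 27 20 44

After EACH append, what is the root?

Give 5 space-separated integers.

Answer: 17 608 769 762 882

Derivation:
After append 17 (leaves=[17]):
  L0: [17]
  root=17
After append 81 (leaves=[17, 81]):
  L0: [17, 81]
  L1: h(17,81)=(17*31+81)%997=608 -> [608]
  root=608
After append 27 (leaves=[17, 81, 27]):
  L0: [17, 81, 27]
  L1: h(17,81)=(17*31+81)%997=608 h(27,27)=(27*31+27)%997=864 -> [608, 864]
  L2: h(608,864)=(608*31+864)%997=769 -> [769]
  root=769
After append 20 (leaves=[17, 81, 27, 20]):
  L0: [17, 81, 27, 20]
  L1: h(17,81)=(17*31+81)%997=608 h(27,20)=(27*31+20)%997=857 -> [608, 857]
  L2: h(608,857)=(608*31+857)%997=762 -> [762]
  root=762
After append 44 (leaves=[17, 81, 27, 20, 44]):
  L0: [17, 81, 27, 20, 44]
  L1: h(17,81)=(17*31+81)%997=608 h(27,20)=(27*31+20)%997=857 h(44,44)=(44*31+44)%997=411 -> [608, 857, 411]
  L2: h(608,857)=(608*31+857)%997=762 h(411,411)=(411*31+411)%997=191 -> [762, 191]
  L3: h(762,191)=(762*31+191)%997=882 -> [882]
  root=882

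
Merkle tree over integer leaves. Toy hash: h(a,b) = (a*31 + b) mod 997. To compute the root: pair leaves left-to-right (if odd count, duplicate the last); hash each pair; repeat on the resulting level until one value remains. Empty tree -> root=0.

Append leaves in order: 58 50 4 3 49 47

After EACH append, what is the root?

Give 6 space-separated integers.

After append 58 (leaves=[58]):
  L0: [58]
  root=58
After append 50 (leaves=[58, 50]):
  L0: [58, 50]
  L1: h(58,50)=(58*31+50)%997=851 -> [851]
  root=851
After append 4 (leaves=[58, 50, 4]):
  L0: [58, 50, 4]
  L1: h(58,50)=(58*31+50)%997=851 h(4,4)=(4*31+4)%997=128 -> [851, 128]
  L2: h(851,128)=(851*31+128)%997=587 -> [587]
  root=587
After append 3 (leaves=[58, 50, 4, 3]):
  L0: [58, 50, 4, 3]
  L1: h(58,50)=(58*31+50)%997=851 h(4,3)=(4*31+3)%997=127 -> [851, 127]
  L2: h(851,127)=(851*31+127)%997=586 -> [586]
  root=586
After append 49 (leaves=[58, 50, 4, 3, 49]):
  L0: [58, 50, 4, 3, 49]
  L1: h(58,50)=(58*31+50)%997=851 h(4,3)=(4*31+3)%997=127 h(49,49)=(49*31+49)%997=571 -> [851, 127, 571]
  L2: h(851,127)=(851*31+127)%997=586 h(571,571)=(571*31+571)%997=326 -> [586, 326]
  L3: h(586,326)=(586*31+326)%997=546 -> [546]
  root=546
After append 47 (leaves=[58, 50, 4, 3, 49, 47]):
  L0: [58, 50, 4, 3, 49, 47]
  L1: h(58,50)=(58*31+50)%997=851 h(4,3)=(4*31+3)%997=127 h(49,47)=(49*31+47)%997=569 -> [851, 127, 569]
  L2: h(851,127)=(851*31+127)%997=586 h(569,569)=(569*31+569)%997=262 -> [586, 262]
  L3: h(586,262)=(586*31+262)%997=482 -> [482]
  root=482

Answer: 58 851 587 586 546 482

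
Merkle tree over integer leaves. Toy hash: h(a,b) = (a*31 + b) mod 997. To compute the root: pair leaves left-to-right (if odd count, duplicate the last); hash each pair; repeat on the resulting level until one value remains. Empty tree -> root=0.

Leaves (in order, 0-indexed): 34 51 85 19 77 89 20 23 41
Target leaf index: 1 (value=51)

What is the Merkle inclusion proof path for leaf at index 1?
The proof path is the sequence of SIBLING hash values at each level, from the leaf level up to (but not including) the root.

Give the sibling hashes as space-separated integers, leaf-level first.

Answer: 34 660 630 529

Derivation:
L0 (leaves): [34, 51, 85, 19, 77, 89, 20, 23, 41], target index=1
L1: h(34,51)=(34*31+51)%997=108 [pair 0] h(85,19)=(85*31+19)%997=660 [pair 1] h(77,89)=(77*31+89)%997=482 [pair 2] h(20,23)=(20*31+23)%997=643 [pair 3] h(41,41)=(41*31+41)%997=315 [pair 4] -> [108, 660, 482, 643, 315]
  Sibling for proof at L0: 34
L2: h(108,660)=(108*31+660)%997=20 [pair 0] h(482,643)=(482*31+643)%997=630 [pair 1] h(315,315)=(315*31+315)%997=110 [pair 2] -> [20, 630, 110]
  Sibling for proof at L1: 660
L3: h(20,630)=(20*31+630)%997=253 [pair 0] h(110,110)=(110*31+110)%997=529 [pair 1] -> [253, 529]
  Sibling for proof at L2: 630
L4: h(253,529)=(253*31+529)%997=396 [pair 0] -> [396]
  Sibling for proof at L3: 529
Root: 396
Proof path (sibling hashes from leaf to root): [34, 660, 630, 529]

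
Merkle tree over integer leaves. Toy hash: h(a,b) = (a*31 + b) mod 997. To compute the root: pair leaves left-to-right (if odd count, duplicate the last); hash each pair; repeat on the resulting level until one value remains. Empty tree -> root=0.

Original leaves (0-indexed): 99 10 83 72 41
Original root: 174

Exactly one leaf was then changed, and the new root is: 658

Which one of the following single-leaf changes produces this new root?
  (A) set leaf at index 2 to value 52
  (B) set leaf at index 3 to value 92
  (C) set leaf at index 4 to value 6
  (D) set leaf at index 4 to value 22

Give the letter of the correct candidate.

Original leaves: [99, 10, 83, 72, 41]
Target new root: 658
Try each candidate change and compute the resulting root:
Candidate A: set leaf[2] = 52 -> leaves = [99, 10, 52, 72, 41]
  L0: [99, 10, 52, 72, 41]
  L1: h(99,10)=(99*31+10)%997=88 h(52,72)=(52*31+72)%997=687 h(41,41)=(41*31+41)%997=315 -> [88, 687, 315]
  L2: h(88,687)=(88*31+687)%997=424 h(315,315)=(315*31+315)%997=110 -> [424, 110]
  L3: h(424,110)=(424*31+110)%997=293 -> [293]
  root = 293 != target 658
Candidate B: set leaf[3] = 92 -> leaves = [99, 10, 83, 92, 41]
  L0: [99, 10, 83, 92, 41]
  L1: h(99,10)=(99*31+10)%997=88 h(83,92)=(83*31+92)%997=671 h(41,41)=(41*31+41)%997=315 -> [88, 671, 315]
  L2: h(88,671)=(88*31+671)%997=408 h(315,315)=(315*31+315)%997=110 -> [408, 110]
  L3: h(408,110)=(408*31+110)%997=794 -> [794]
  root = 794 != target 658
Candidate C: set leaf[4] = 6 -> leaves = [99, 10, 83, 72, 6]
  L0: [99, 10, 83, 72, 6]
  L1: h(99,10)=(99*31+10)%997=88 h(83,72)=(83*31+72)%997=651 h(6,6)=(6*31+6)%997=192 -> [88, 651, 192]
  L2: h(88,651)=(88*31+651)%997=388 h(192,192)=(192*31+192)%997=162 -> [388, 162]
  L3: h(388,162)=(388*31+162)%997=226 -> [226]
  root = 226 != target 658
Candidate D: set leaf[4] = 22 -> leaves = [99, 10, 83, 72, 22]
  L0: [99, 10, 83, 72, 22]
  L1: h(99,10)=(99*31+10)%997=88 h(83,72)=(83*31+72)%997=651 h(22,22)=(22*31+22)%997=704 -> [88, 651, 704]
  L2: h(88,651)=(88*31+651)%997=388 h(704,704)=(704*31+704)%997=594 -> [388, 594]
  L3: h(388,594)=(388*31+594)%997=658 -> [658]
  root = 658 == target 658  ** MATCH **
Candidate D produces the target root.

Answer: D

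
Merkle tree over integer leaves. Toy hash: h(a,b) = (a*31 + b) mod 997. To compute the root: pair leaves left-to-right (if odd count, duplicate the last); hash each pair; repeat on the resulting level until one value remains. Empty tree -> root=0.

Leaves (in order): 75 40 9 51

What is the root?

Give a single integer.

L0: [75, 40, 9, 51]
L1: h(75,40)=(75*31+40)%997=371 h(9,51)=(9*31+51)%997=330 -> [371, 330]
L2: h(371,330)=(371*31+330)%997=864 -> [864]

Answer: 864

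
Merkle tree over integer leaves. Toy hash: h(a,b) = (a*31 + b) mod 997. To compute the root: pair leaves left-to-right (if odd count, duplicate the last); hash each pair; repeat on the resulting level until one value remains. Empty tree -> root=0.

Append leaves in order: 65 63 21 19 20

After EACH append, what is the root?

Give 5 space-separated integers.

Answer: 65 84 285 283 340

Derivation:
After append 65 (leaves=[65]):
  L0: [65]
  root=65
After append 63 (leaves=[65, 63]):
  L0: [65, 63]
  L1: h(65,63)=(65*31+63)%997=84 -> [84]
  root=84
After append 21 (leaves=[65, 63, 21]):
  L0: [65, 63, 21]
  L1: h(65,63)=(65*31+63)%997=84 h(21,21)=(21*31+21)%997=672 -> [84, 672]
  L2: h(84,672)=(84*31+672)%997=285 -> [285]
  root=285
After append 19 (leaves=[65, 63, 21, 19]):
  L0: [65, 63, 21, 19]
  L1: h(65,63)=(65*31+63)%997=84 h(21,19)=(21*31+19)%997=670 -> [84, 670]
  L2: h(84,670)=(84*31+670)%997=283 -> [283]
  root=283
After append 20 (leaves=[65, 63, 21, 19, 20]):
  L0: [65, 63, 21, 19, 20]
  L1: h(65,63)=(65*31+63)%997=84 h(21,19)=(21*31+19)%997=670 h(20,20)=(20*31+20)%997=640 -> [84, 670, 640]
  L2: h(84,670)=(84*31+670)%997=283 h(640,640)=(640*31+640)%997=540 -> [283, 540]
  L3: h(283,540)=(283*31+540)%997=340 -> [340]
  root=340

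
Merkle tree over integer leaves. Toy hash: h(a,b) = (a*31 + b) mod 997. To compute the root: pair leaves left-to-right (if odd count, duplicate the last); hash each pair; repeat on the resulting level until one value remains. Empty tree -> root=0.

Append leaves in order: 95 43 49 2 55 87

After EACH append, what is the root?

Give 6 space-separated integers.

After append 95 (leaves=[95]):
  L0: [95]
  root=95
After append 43 (leaves=[95, 43]):
  L0: [95, 43]
  L1: h(95,43)=(95*31+43)%997=994 -> [994]
  root=994
After append 49 (leaves=[95, 43, 49]):
  L0: [95, 43, 49]
  L1: h(95,43)=(95*31+43)%997=994 h(49,49)=(49*31+49)%997=571 -> [994, 571]
  L2: h(994,571)=(994*31+571)%997=478 -> [478]
  root=478
After append 2 (leaves=[95, 43, 49, 2]):
  L0: [95, 43, 49, 2]
  L1: h(95,43)=(95*31+43)%997=994 h(49,2)=(49*31+2)%997=524 -> [994, 524]
  L2: h(994,524)=(994*31+524)%997=431 -> [431]
  root=431
After append 55 (leaves=[95, 43, 49, 2, 55]):
  L0: [95, 43, 49, 2, 55]
  L1: h(95,43)=(95*31+43)%997=994 h(49,2)=(49*31+2)%997=524 h(55,55)=(55*31+55)%997=763 -> [994, 524, 763]
  L2: h(994,524)=(994*31+524)%997=431 h(763,763)=(763*31+763)%997=488 -> [431, 488]
  L3: h(431,488)=(431*31+488)%997=888 -> [888]
  root=888
After append 87 (leaves=[95, 43, 49, 2, 55, 87]):
  L0: [95, 43, 49, 2, 55, 87]
  L1: h(95,43)=(95*31+43)%997=994 h(49,2)=(49*31+2)%997=524 h(55,87)=(55*31+87)%997=795 -> [994, 524, 795]
  L2: h(994,524)=(994*31+524)%997=431 h(795,795)=(795*31+795)%997=515 -> [431, 515]
  L3: h(431,515)=(431*31+515)%997=915 -> [915]
  root=915

Answer: 95 994 478 431 888 915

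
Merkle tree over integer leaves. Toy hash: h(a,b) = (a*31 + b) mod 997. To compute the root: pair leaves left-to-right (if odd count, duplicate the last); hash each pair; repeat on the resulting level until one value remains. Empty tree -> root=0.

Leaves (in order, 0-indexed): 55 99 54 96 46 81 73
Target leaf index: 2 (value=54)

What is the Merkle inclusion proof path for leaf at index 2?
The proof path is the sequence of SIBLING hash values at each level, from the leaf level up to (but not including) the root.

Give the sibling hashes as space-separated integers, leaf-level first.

L0 (leaves): [55, 99, 54, 96, 46, 81, 73], target index=2
L1: h(55,99)=(55*31+99)%997=807 [pair 0] h(54,96)=(54*31+96)%997=773 [pair 1] h(46,81)=(46*31+81)%997=510 [pair 2] h(73,73)=(73*31+73)%997=342 [pair 3] -> [807, 773, 510, 342]
  Sibling for proof at L0: 96
L2: h(807,773)=(807*31+773)%997=865 [pair 0] h(510,342)=(510*31+342)%997=200 [pair 1] -> [865, 200]
  Sibling for proof at L1: 807
L3: h(865,200)=(865*31+200)%997=96 [pair 0] -> [96]
  Sibling for proof at L2: 200
Root: 96
Proof path (sibling hashes from leaf to root): [96, 807, 200]

Answer: 96 807 200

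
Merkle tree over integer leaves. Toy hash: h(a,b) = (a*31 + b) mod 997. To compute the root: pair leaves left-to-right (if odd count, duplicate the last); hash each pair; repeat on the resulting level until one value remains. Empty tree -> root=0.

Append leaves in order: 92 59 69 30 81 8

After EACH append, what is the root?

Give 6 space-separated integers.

After append 92 (leaves=[92]):
  L0: [92]
  root=92
After append 59 (leaves=[92, 59]):
  L0: [92, 59]
  L1: h(92,59)=(92*31+59)%997=917 -> [917]
  root=917
After append 69 (leaves=[92, 59, 69]):
  L0: [92, 59, 69]
  L1: h(92,59)=(92*31+59)%997=917 h(69,69)=(69*31+69)%997=214 -> [917, 214]
  L2: h(917,214)=(917*31+214)%997=725 -> [725]
  root=725
After append 30 (leaves=[92, 59, 69, 30]):
  L0: [92, 59, 69, 30]
  L1: h(92,59)=(92*31+59)%997=917 h(69,30)=(69*31+30)%997=175 -> [917, 175]
  L2: h(917,175)=(917*31+175)%997=686 -> [686]
  root=686
After append 81 (leaves=[92, 59, 69, 30, 81]):
  L0: [92, 59, 69, 30, 81]
  L1: h(92,59)=(92*31+59)%997=917 h(69,30)=(69*31+30)%997=175 h(81,81)=(81*31+81)%997=598 -> [917, 175, 598]
  L2: h(917,175)=(917*31+175)%997=686 h(598,598)=(598*31+598)%997=193 -> [686, 193]
  L3: h(686,193)=(686*31+193)%997=522 -> [522]
  root=522
After append 8 (leaves=[92, 59, 69, 30, 81, 8]):
  L0: [92, 59, 69, 30, 81, 8]
  L1: h(92,59)=(92*31+59)%997=917 h(69,30)=(69*31+30)%997=175 h(81,8)=(81*31+8)%997=525 -> [917, 175, 525]
  L2: h(917,175)=(917*31+175)%997=686 h(525,525)=(525*31+525)%997=848 -> [686, 848]
  L3: h(686,848)=(686*31+848)%997=180 -> [180]
  root=180

Answer: 92 917 725 686 522 180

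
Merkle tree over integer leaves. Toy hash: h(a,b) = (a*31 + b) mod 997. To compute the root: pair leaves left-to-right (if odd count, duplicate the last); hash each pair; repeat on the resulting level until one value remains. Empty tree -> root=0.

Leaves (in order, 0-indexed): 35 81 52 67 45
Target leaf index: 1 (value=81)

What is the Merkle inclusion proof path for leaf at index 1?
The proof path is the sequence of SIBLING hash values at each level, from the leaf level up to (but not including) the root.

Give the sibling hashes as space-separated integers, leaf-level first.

L0 (leaves): [35, 81, 52, 67, 45], target index=1
L1: h(35,81)=(35*31+81)%997=169 [pair 0] h(52,67)=(52*31+67)%997=682 [pair 1] h(45,45)=(45*31+45)%997=443 [pair 2] -> [169, 682, 443]
  Sibling for proof at L0: 35
L2: h(169,682)=(169*31+682)%997=936 [pair 0] h(443,443)=(443*31+443)%997=218 [pair 1] -> [936, 218]
  Sibling for proof at L1: 682
L3: h(936,218)=(936*31+218)%997=321 [pair 0] -> [321]
  Sibling for proof at L2: 218
Root: 321
Proof path (sibling hashes from leaf to root): [35, 682, 218]

Answer: 35 682 218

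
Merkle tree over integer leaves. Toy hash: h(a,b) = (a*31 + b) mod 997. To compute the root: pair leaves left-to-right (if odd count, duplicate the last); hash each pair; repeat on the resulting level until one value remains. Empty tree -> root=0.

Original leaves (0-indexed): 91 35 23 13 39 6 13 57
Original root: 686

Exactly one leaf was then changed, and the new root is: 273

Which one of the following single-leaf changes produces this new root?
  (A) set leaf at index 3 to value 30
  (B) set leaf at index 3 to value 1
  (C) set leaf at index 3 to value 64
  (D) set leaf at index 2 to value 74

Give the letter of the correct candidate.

Original leaves: [91, 35, 23, 13, 39, 6, 13, 57]
Target new root: 273
Try each candidate change and compute the resulting root:
Candidate A: set leaf[3] = 30 -> leaves = [91, 35, 23, 30, 39, 6, 13, 57]
  L0: [91, 35, 23, 30, 39, 6, 13, 57]
  L1: h(91,35)=(91*31+35)%997=862 h(23,30)=(23*31+30)%997=743 h(39,6)=(39*31+6)%997=218 h(13,57)=(13*31+57)%997=460 -> [862, 743, 218, 460]
  L2: h(862,743)=(862*31+743)%997=546 h(218,460)=(218*31+460)%997=239 -> [546, 239]
  L3: h(546,239)=(546*31+239)%997=216 -> [216]
  root = 216 != target 273
Candidate B: set leaf[3] = 1 -> leaves = [91, 35, 23, 1, 39, 6, 13, 57]
  L0: [91, 35, 23, 1, 39, 6, 13, 57]
  L1: h(91,35)=(91*31+35)%997=862 h(23,1)=(23*31+1)%997=714 h(39,6)=(39*31+6)%997=218 h(13,57)=(13*31+57)%997=460 -> [862, 714, 218, 460]
  L2: h(862,714)=(862*31+714)%997=517 h(218,460)=(218*31+460)%997=239 -> [517, 239]
  L3: h(517,239)=(517*31+239)%997=314 -> [314]
  root = 314 != target 273
Candidate C: set leaf[3] = 64 -> leaves = [91, 35, 23, 64, 39, 6, 13, 57]
  L0: [91, 35, 23, 64, 39, 6, 13, 57]
  L1: h(91,35)=(91*31+35)%997=862 h(23,64)=(23*31+64)%997=777 h(39,6)=(39*31+6)%997=218 h(13,57)=(13*31+57)%997=460 -> [862, 777, 218, 460]
  L2: h(862,777)=(862*31+777)%997=580 h(218,460)=(218*31+460)%997=239 -> [580, 239]
  L3: h(580,239)=(580*31+239)%997=273 -> [273]
  root = 273 == target 273  ** MATCH **
Candidate D: set leaf[2] = 74 -> leaves = [91, 35, 74, 13, 39, 6, 13, 57]
  L0: [91, 35, 74, 13, 39, 6, 13, 57]
  L1: h(91,35)=(91*31+35)%997=862 h(74,13)=(74*31+13)%997=313 h(39,6)=(39*31+6)%997=218 h(13,57)=(13*31+57)%997=460 -> [862, 313, 218, 460]
  L2: h(862,313)=(862*31+313)%997=116 h(218,460)=(218*31+460)%997=239 -> [116, 239]
  L3: h(116,239)=(116*31+239)%997=844 -> [844]
  root = 844 != target 273
Candidate C produces the target root.

Answer: C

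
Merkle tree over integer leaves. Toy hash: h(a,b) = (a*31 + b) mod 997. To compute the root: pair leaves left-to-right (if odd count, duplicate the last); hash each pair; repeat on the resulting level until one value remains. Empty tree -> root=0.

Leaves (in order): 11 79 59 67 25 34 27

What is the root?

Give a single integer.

L0: [11, 79, 59, 67, 25, 34, 27]
L1: h(11,79)=(11*31+79)%997=420 h(59,67)=(59*31+67)%997=899 h(25,34)=(25*31+34)%997=809 h(27,27)=(27*31+27)%997=864 -> [420, 899, 809, 864]
L2: h(420,899)=(420*31+899)%997=958 h(809,864)=(809*31+864)%997=21 -> [958, 21]
L3: h(958,21)=(958*31+21)%997=806 -> [806]

Answer: 806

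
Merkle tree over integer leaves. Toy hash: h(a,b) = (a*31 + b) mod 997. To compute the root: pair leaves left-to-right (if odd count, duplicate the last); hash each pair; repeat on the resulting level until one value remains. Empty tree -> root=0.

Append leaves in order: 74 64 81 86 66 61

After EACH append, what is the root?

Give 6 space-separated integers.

Answer: 74 364 915 920 392 232

Derivation:
After append 74 (leaves=[74]):
  L0: [74]
  root=74
After append 64 (leaves=[74, 64]):
  L0: [74, 64]
  L1: h(74,64)=(74*31+64)%997=364 -> [364]
  root=364
After append 81 (leaves=[74, 64, 81]):
  L0: [74, 64, 81]
  L1: h(74,64)=(74*31+64)%997=364 h(81,81)=(81*31+81)%997=598 -> [364, 598]
  L2: h(364,598)=(364*31+598)%997=915 -> [915]
  root=915
After append 86 (leaves=[74, 64, 81, 86]):
  L0: [74, 64, 81, 86]
  L1: h(74,64)=(74*31+64)%997=364 h(81,86)=(81*31+86)%997=603 -> [364, 603]
  L2: h(364,603)=(364*31+603)%997=920 -> [920]
  root=920
After append 66 (leaves=[74, 64, 81, 86, 66]):
  L0: [74, 64, 81, 86, 66]
  L1: h(74,64)=(74*31+64)%997=364 h(81,86)=(81*31+86)%997=603 h(66,66)=(66*31+66)%997=118 -> [364, 603, 118]
  L2: h(364,603)=(364*31+603)%997=920 h(118,118)=(118*31+118)%997=785 -> [920, 785]
  L3: h(920,785)=(920*31+785)%997=392 -> [392]
  root=392
After append 61 (leaves=[74, 64, 81, 86, 66, 61]):
  L0: [74, 64, 81, 86, 66, 61]
  L1: h(74,64)=(74*31+64)%997=364 h(81,86)=(81*31+86)%997=603 h(66,61)=(66*31+61)%997=113 -> [364, 603, 113]
  L2: h(364,603)=(364*31+603)%997=920 h(113,113)=(113*31+113)%997=625 -> [920, 625]
  L3: h(920,625)=(920*31+625)%997=232 -> [232]
  root=232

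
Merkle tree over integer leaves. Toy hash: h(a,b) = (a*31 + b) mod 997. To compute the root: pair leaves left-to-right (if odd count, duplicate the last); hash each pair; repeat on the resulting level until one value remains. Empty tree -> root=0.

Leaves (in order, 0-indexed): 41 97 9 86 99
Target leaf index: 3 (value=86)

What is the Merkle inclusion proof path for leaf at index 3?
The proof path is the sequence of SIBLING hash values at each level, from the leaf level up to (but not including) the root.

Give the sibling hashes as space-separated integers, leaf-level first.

L0 (leaves): [41, 97, 9, 86, 99], target index=3
L1: h(41,97)=(41*31+97)%997=371 [pair 0] h(9,86)=(9*31+86)%997=365 [pair 1] h(99,99)=(99*31+99)%997=177 [pair 2] -> [371, 365, 177]
  Sibling for proof at L0: 9
L2: h(371,365)=(371*31+365)%997=899 [pair 0] h(177,177)=(177*31+177)%997=679 [pair 1] -> [899, 679]
  Sibling for proof at L1: 371
L3: h(899,679)=(899*31+679)%997=632 [pair 0] -> [632]
  Sibling for proof at L2: 679
Root: 632
Proof path (sibling hashes from leaf to root): [9, 371, 679]

Answer: 9 371 679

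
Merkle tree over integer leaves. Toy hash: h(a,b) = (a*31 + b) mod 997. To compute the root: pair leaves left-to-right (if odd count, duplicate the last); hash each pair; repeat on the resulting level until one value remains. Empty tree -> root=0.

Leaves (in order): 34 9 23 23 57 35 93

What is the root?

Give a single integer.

Answer: 515

Derivation:
L0: [34, 9, 23, 23, 57, 35, 93]
L1: h(34,9)=(34*31+9)%997=66 h(23,23)=(23*31+23)%997=736 h(57,35)=(57*31+35)%997=805 h(93,93)=(93*31+93)%997=982 -> [66, 736, 805, 982]
L2: h(66,736)=(66*31+736)%997=788 h(805,982)=(805*31+982)%997=15 -> [788, 15]
L3: h(788,15)=(788*31+15)%997=515 -> [515]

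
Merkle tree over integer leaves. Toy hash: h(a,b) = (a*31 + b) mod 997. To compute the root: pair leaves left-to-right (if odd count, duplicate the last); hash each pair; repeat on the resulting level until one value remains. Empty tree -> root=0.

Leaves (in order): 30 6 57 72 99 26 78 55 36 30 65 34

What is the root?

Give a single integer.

Answer: 34

Derivation:
L0: [30, 6, 57, 72, 99, 26, 78, 55, 36, 30, 65, 34]
L1: h(30,6)=(30*31+6)%997=936 h(57,72)=(57*31+72)%997=842 h(99,26)=(99*31+26)%997=104 h(78,55)=(78*31+55)%997=479 h(36,30)=(36*31+30)%997=149 h(65,34)=(65*31+34)%997=55 -> [936, 842, 104, 479, 149, 55]
L2: h(936,842)=(936*31+842)%997=945 h(104,479)=(104*31+479)%997=712 h(149,55)=(149*31+55)%997=686 -> [945, 712, 686]
L3: h(945,712)=(945*31+712)%997=97 h(686,686)=(686*31+686)%997=18 -> [97, 18]
L4: h(97,18)=(97*31+18)%997=34 -> [34]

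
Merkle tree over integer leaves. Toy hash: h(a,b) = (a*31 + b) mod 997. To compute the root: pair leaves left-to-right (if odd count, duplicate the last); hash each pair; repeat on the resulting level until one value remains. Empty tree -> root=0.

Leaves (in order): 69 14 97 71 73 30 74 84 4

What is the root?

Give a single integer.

Answer: 489

Derivation:
L0: [69, 14, 97, 71, 73, 30, 74, 84, 4]
L1: h(69,14)=(69*31+14)%997=159 h(97,71)=(97*31+71)%997=87 h(73,30)=(73*31+30)%997=299 h(74,84)=(74*31+84)%997=384 h(4,4)=(4*31+4)%997=128 -> [159, 87, 299, 384, 128]
L2: h(159,87)=(159*31+87)%997=31 h(299,384)=(299*31+384)%997=680 h(128,128)=(128*31+128)%997=108 -> [31, 680, 108]
L3: h(31,680)=(31*31+680)%997=644 h(108,108)=(108*31+108)%997=465 -> [644, 465]
L4: h(644,465)=(644*31+465)%997=489 -> [489]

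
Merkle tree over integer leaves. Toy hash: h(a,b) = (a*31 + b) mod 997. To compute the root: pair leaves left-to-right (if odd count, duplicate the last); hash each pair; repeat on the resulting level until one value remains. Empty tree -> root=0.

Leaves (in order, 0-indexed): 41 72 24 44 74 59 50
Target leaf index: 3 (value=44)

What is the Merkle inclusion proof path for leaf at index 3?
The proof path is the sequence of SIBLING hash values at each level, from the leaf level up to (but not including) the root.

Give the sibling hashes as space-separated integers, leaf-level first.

L0 (leaves): [41, 72, 24, 44, 74, 59, 50], target index=3
L1: h(41,72)=(41*31+72)%997=346 [pair 0] h(24,44)=(24*31+44)%997=788 [pair 1] h(74,59)=(74*31+59)%997=359 [pair 2] h(50,50)=(50*31+50)%997=603 [pair 3] -> [346, 788, 359, 603]
  Sibling for proof at L0: 24
L2: h(346,788)=(346*31+788)%997=547 [pair 0] h(359,603)=(359*31+603)%997=765 [pair 1] -> [547, 765]
  Sibling for proof at L1: 346
L3: h(547,765)=(547*31+765)%997=773 [pair 0] -> [773]
  Sibling for proof at L2: 765
Root: 773
Proof path (sibling hashes from leaf to root): [24, 346, 765]

Answer: 24 346 765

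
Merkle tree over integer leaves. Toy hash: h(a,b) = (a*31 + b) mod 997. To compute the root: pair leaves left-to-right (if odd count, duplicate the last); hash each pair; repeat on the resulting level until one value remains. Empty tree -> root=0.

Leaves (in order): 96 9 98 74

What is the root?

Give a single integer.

L0: [96, 9, 98, 74]
L1: h(96,9)=(96*31+9)%997=991 h(98,74)=(98*31+74)%997=121 -> [991, 121]
L2: h(991,121)=(991*31+121)%997=932 -> [932]

Answer: 932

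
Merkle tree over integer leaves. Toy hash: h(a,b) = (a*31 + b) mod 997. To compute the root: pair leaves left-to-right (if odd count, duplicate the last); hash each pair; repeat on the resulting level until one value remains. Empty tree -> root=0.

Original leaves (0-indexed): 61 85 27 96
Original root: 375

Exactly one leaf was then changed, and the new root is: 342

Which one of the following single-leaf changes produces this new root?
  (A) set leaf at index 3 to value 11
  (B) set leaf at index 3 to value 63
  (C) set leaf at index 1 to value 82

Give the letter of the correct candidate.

Original leaves: [61, 85, 27, 96]
Target new root: 342
Try each candidate change and compute the resulting root:
Candidate A: set leaf[3] = 11 -> leaves = [61, 85, 27, 11]
  L0: [61, 85, 27, 11]
  L1: h(61,85)=(61*31+85)%997=979 h(27,11)=(27*31+11)%997=848 -> [979, 848]
  L2: h(979,848)=(979*31+848)%997=290 -> [290]
  root = 290 != target 342
Candidate B: set leaf[3] = 63 -> leaves = [61, 85, 27, 63]
  L0: [61, 85, 27, 63]
  L1: h(61,85)=(61*31+85)%997=979 h(27,63)=(27*31+63)%997=900 -> [979, 900]
  L2: h(979,900)=(979*31+900)%997=342 -> [342]
  root = 342 == target 342  ** MATCH **
Candidate C: set leaf[1] = 82 -> leaves = [61, 82, 27, 96]
  L0: [61, 82, 27, 96]
  L1: h(61,82)=(61*31+82)%997=976 h(27,96)=(27*31+96)%997=933 -> [976, 933]
  L2: h(976,933)=(976*31+933)%997=282 -> [282]
  root = 282 != target 342
Candidate B produces the target root.

Answer: B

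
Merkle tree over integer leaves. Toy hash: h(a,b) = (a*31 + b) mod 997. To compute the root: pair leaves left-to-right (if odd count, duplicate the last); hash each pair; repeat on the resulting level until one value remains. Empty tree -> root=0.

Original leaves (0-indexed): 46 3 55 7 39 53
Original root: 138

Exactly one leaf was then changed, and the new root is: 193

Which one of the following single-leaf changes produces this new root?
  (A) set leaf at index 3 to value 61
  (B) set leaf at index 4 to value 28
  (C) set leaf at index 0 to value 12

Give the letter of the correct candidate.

Original leaves: [46, 3, 55, 7, 39, 53]
Target new root: 193
Try each candidate change and compute the resulting root:
Candidate A: set leaf[3] = 61 -> leaves = [46, 3, 55, 61, 39, 53]
  L0: [46, 3, 55, 61, 39, 53]
  L1: h(46,3)=(46*31+3)%997=432 h(55,61)=(55*31+61)%997=769 h(39,53)=(39*31+53)%997=265 -> [432, 769, 265]
  L2: h(432,769)=(432*31+769)%997=203 h(265,265)=(265*31+265)%997=504 -> [203, 504]
  L3: h(203,504)=(203*31+504)%997=815 -> [815]
  root = 815 != target 193
Candidate B: set leaf[4] = 28 -> leaves = [46, 3, 55, 7, 28, 53]
  L0: [46, 3, 55, 7, 28, 53]
  L1: h(46,3)=(46*31+3)%997=432 h(55,7)=(55*31+7)%997=715 h(28,53)=(28*31+53)%997=921 -> [432, 715, 921]
  L2: h(432,715)=(432*31+715)%997=149 h(921,921)=(921*31+921)%997=559 -> [149, 559]
  L3: h(149,559)=(149*31+559)%997=193 -> [193]
  root = 193 == target 193  ** MATCH **
Candidate C: set leaf[0] = 12 -> leaves = [12, 3, 55, 7, 39, 53]
  L0: [12, 3, 55, 7, 39, 53]
  L1: h(12,3)=(12*31+3)%997=375 h(55,7)=(55*31+7)%997=715 h(39,53)=(39*31+53)%997=265 -> [375, 715, 265]
  L2: h(375,715)=(375*31+715)%997=376 h(265,265)=(265*31+265)%997=504 -> [376, 504]
  L3: h(376,504)=(376*31+504)%997=196 -> [196]
  root = 196 != target 193
Candidate B produces the target root.

Answer: B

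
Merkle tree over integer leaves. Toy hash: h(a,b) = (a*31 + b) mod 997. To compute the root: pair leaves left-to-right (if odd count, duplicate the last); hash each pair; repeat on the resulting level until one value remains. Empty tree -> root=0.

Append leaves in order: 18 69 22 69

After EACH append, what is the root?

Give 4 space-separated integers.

Answer: 18 627 201 248

Derivation:
After append 18 (leaves=[18]):
  L0: [18]
  root=18
After append 69 (leaves=[18, 69]):
  L0: [18, 69]
  L1: h(18,69)=(18*31+69)%997=627 -> [627]
  root=627
After append 22 (leaves=[18, 69, 22]):
  L0: [18, 69, 22]
  L1: h(18,69)=(18*31+69)%997=627 h(22,22)=(22*31+22)%997=704 -> [627, 704]
  L2: h(627,704)=(627*31+704)%997=201 -> [201]
  root=201
After append 69 (leaves=[18, 69, 22, 69]):
  L0: [18, 69, 22, 69]
  L1: h(18,69)=(18*31+69)%997=627 h(22,69)=(22*31+69)%997=751 -> [627, 751]
  L2: h(627,751)=(627*31+751)%997=248 -> [248]
  root=248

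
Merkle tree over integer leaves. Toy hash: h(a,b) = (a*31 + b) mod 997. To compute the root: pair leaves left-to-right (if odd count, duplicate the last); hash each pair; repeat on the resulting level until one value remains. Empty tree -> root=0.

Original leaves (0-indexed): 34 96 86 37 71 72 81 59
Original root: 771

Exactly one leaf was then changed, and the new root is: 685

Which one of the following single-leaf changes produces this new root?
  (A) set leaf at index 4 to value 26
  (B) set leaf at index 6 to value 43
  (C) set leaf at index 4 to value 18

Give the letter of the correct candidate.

Original leaves: [34, 96, 86, 37, 71, 72, 81, 59]
Target new root: 685
Try each candidate change and compute the resulting root:
Candidate A: set leaf[4] = 26 -> leaves = [34, 96, 86, 37, 26, 72, 81, 59]
  L0: [34, 96, 86, 37, 26, 72, 81, 59]
  L1: h(34,96)=(34*31+96)%997=153 h(86,37)=(86*31+37)%997=709 h(26,72)=(26*31+72)%997=878 h(81,59)=(81*31+59)%997=576 -> [153, 709, 878, 576]
  L2: h(153,709)=(153*31+709)%997=467 h(878,576)=(878*31+576)%997=875 -> [467, 875]
  L3: h(467,875)=(467*31+875)%997=397 -> [397]
  root = 397 != target 685
Candidate B: set leaf[6] = 43 -> leaves = [34, 96, 86, 37, 71, 72, 43, 59]
  L0: [34, 96, 86, 37, 71, 72, 43, 59]
  L1: h(34,96)=(34*31+96)%997=153 h(86,37)=(86*31+37)%997=709 h(71,72)=(71*31+72)%997=279 h(43,59)=(43*31+59)%997=395 -> [153, 709, 279, 395]
  L2: h(153,709)=(153*31+709)%997=467 h(279,395)=(279*31+395)%997=71 -> [467, 71]
  L3: h(467,71)=(467*31+71)%997=590 -> [590]
  root = 590 != target 685
Candidate C: set leaf[4] = 18 -> leaves = [34, 96, 86, 37, 18, 72, 81, 59]
  L0: [34, 96, 86, 37, 18, 72, 81, 59]
  L1: h(34,96)=(34*31+96)%997=153 h(86,37)=(86*31+37)%997=709 h(18,72)=(18*31+72)%997=630 h(81,59)=(81*31+59)%997=576 -> [153, 709, 630, 576]
  L2: h(153,709)=(153*31+709)%997=467 h(630,576)=(630*31+576)%997=166 -> [467, 166]
  L3: h(467,166)=(467*31+166)%997=685 -> [685]
  root = 685 == target 685  ** MATCH **
Candidate C produces the target root.

Answer: C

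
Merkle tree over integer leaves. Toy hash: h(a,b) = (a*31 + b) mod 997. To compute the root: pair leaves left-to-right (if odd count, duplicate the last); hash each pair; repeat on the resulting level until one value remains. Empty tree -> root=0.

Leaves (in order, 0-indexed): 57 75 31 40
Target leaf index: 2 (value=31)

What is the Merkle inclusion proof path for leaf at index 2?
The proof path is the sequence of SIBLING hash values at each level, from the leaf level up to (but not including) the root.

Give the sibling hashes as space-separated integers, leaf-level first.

L0 (leaves): [57, 75, 31, 40], target index=2
L1: h(57,75)=(57*31+75)%997=845 [pair 0] h(31,40)=(31*31+40)%997=4 [pair 1] -> [845, 4]
  Sibling for proof at L0: 40
L2: h(845,4)=(845*31+4)%997=277 [pair 0] -> [277]
  Sibling for proof at L1: 845
Root: 277
Proof path (sibling hashes from leaf to root): [40, 845]

Answer: 40 845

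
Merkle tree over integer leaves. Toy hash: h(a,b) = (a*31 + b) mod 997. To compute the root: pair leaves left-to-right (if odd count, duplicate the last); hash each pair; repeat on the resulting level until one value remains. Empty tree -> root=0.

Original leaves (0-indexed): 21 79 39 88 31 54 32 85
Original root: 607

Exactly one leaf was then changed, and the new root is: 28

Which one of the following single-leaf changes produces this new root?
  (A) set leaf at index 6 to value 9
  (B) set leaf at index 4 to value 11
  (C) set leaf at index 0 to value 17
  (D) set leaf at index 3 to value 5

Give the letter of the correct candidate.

Original leaves: [21, 79, 39, 88, 31, 54, 32, 85]
Target new root: 28
Try each candidate change and compute the resulting root:
Candidate A: set leaf[6] = 9 -> leaves = [21, 79, 39, 88, 31, 54, 9, 85]
  L0: [21, 79, 39, 88, 31, 54, 9, 85]
  L1: h(21,79)=(21*31+79)%997=730 h(39,88)=(39*31+88)%997=300 h(31,54)=(31*31+54)%997=18 h(9,85)=(9*31+85)%997=364 -> [730, 300, 18, 364]
  L2: h(730,300)=(730*31+300)%997=996 h(18,364)=(18*31+364)%997=922 -> [996, 922]
  L3: h(996,922)=(996*31+922)%997=891 -> [891]
  root = 891 != target 28
Candidate B: set leaf[4] = 11 -> leaves = [21, 79, 39, 88, 11, 54, 32, 85]
  L0: [21, 79, 39, 88, 11, 54, 32, 85]
  L1: h(21,79)=(21*31+79)%997=730 h(39,88)=(39*31+88)%997=300 h(11,54)=(11*31+54)%997=395 h(32,85)=(32*31+85)%997=80 -> [730, 300, 395, 80]
  L2: h(730,300)=(730*31+300)%997=996 h(395,80)=(395*31+80)%997=361 -> [996, 361]
  L3: h(996,361)=(996*31+361)%997=330 -> [330]
  root = 330 != target 28
Candidate C: set leaf[0] = 17 -> leaves = [17, 79, 39, 88, 31, 54, 32, 85]
  L0: [17, 79, 39, 88, 31, 54, 32, 85]
  L1: h(17,79)=(17*31+79)%997=606 h(39,88)=(39*31+88)%997=300 h(31,54)=(31*31+54)%997=18 h(32,85)=(32*31+85)%997=80 -> [606, 300, 18, 80]
  L2: h(606,300)=(606*31+300)%997=143 h(18,80)=(18*31+80)%997=638 -> [143, 638]
  L3: h(143,638)=(143*31+638)%997=86 -> [86]
  root = 86 != target 28
Candidate D: set leaf[3] = 5 -> leaves = [21, 79, 39, 5, 31, 54, 32, 85]
  L0: [21, 79, 39, 5, 31, 54, 32, 85]
  L1: h(21,79)=(21*31+79)%997=730 h(39,5)=(39*31+5)%997=217 h(31,54)=(31*31+54)%997=18 h(32,85)=(32*31+85)%997=80 -> [730, 217, 18, 80]
  L2: h(730,217)=(730*31+217)%997=913 h(18,80)=(18*31+80)%997=638 -> [913, 638]
  L3: h(913,638)=(913*31+638)%997=28 -> [28]
  root = 28 == target 28  ** MATCH **
Candidate D produces the target root.

Answer: D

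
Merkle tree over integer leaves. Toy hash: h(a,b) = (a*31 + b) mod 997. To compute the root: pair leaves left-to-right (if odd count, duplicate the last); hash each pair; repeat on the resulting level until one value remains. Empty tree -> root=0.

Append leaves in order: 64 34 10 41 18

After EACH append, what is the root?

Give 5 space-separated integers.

After append 64 (leaves=[64]):
  L0: [64]
  root=64
After append 34 (leaves=[64, 34]):
  L0: [64, 34]
  L1: h(64,34)=(64*31+34)%997=24 -> [24]
  root=24
After append 10 (leaves=[64, 34, 10]):
  L0: [64, 34, 10]
  L1: h(64,34)=(64*31+34)%997=24 h(10,10)=(10*31+10)%997=320 -> [24, 320]
  L2: h(24,320)=(24*31+320)%997=67 -> [67]
  root=67
After append 41 (leaves=[64, 34, 10, 41]):
  L0: [64, 34, 10, 41]
  L1: h(64,34)=(64*31+34)%997=24 h(10,41)=(10*31+41)%997=351 -> [24, 351]
  L2: h(24,351)=(24*31+351)%997=98 -> [98]
  root=98
After append 18 (leaves=[64, 34, 10, 41, 18]):
  L0: [64, 34, 10, 41, 18]
  L1: h(64,34)=(64*31+34)%997=24 h(10,41)=(10*31+41)%997=351 h(18,18)=(18*31+18)%997=576 -> [24, 351, 576]
  L2: h(24,351)=(24*31+351)%997=98 h(576,576)=(576*31+576)%997=486 -> [98, 486]
  L3: h(98,486)=(98*31+486)%997=533 -> [533]
  root=533

Answer: 64 24 67 98 533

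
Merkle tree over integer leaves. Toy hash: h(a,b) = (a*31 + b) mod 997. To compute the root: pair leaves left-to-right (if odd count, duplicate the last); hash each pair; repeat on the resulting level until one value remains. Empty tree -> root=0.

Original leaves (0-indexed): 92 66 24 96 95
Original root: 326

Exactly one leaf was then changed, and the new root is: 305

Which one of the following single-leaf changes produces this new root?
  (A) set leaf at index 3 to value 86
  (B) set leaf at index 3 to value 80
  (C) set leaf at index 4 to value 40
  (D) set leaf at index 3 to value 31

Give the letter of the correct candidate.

Answer: D

Derivation:
Original leaves: [92, 66, 24, 96, 95]
Target new root: 305
Try each candidate change and compute the resulting root:
Candidate A: set leaf[3] = 86 -> leaves = [92, 66, 24, 86, 95]
  L0: [92, 66, 24, 86, 95]
  L1: h(92,66)=(92*31+66)%997=924 h(24,86)=(24*31+86)%997=830 h(95,95)=(95*31+95)%997=49 -> [924, 830, 49]
  L2: h(924,830)=(924*31+830)%997=561 h(49,49)=(49*31+49)%997=571 -> [561, 571]
  L3: h(561,571)=(561*31+571)%997=16 -> [16]
  root = 16 != target 305
Candidate B: set leaf[3] = 80 -> leaves = [92, 66, 24, 80, 95]
  L0: [92, 66, 24, 80, 95]
  L1: h(92,66)=(92*31+66)%997=924 h(24,80)=(24*31+80)%997=824 h(95,95)=(95*31+95)%997=49 -> [924, 824, 49]
  L2: h(924,824)=(924*31+824)%997=555 h(49,49)=(49*31+49)%997=571 -> [555, 571]
  L3: h(555,571)=(555*31+571)%997=827 -> [827]
  root = 827 != target 305
Candidate C: set leaf[4] = 40 -> leaves = [92, 66, 24, 96, 40]
  L0: [92, 66, 24, 96, 40]
  L1: h(92,66)=(92*31+66)%997=924 h(24,96)=(24*31+96)%997=840 h(40,40)=(40*31+40)%997=283 -> [924, 840, 283]
  L2: h(924,840)=(924*31+840)%997=571 h(283,283)=(283*31+283)%997=83 -> [571, 83]
  L3: h(571,83)=(571*31+83)%997=835 -> [835]
  root = 835 != target 305
Candidate D: set leaf[3] = 31 -> leaves = [92, 66, 24, 31, 95]
  L0: [92, 66, 24, 31, 95]
  L1: h(92,66)=(92*31+66)%997=924 h(24,31)=(24*31+31)%997=775 h(95,95)=(95*31+95)%997=49 -> [924, 775, 49]
  L2: h(924,775)=(924*31+775)%997=506 h(49,49)=(49*31+49)%997=571 -> [506, 571]
  L3: h(506,571)=(506*31+571)%997=305 -> [305]
  root = 305 == target 305  ** MATCH **
Candidate D produces the target root.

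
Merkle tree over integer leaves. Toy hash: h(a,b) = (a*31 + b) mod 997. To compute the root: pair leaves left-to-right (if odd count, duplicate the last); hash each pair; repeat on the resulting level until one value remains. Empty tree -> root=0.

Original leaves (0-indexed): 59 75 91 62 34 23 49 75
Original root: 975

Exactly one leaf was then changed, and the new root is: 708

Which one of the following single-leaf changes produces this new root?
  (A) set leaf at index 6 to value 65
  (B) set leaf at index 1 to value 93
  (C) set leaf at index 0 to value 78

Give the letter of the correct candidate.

Answer: C

Derivation:
Original leaves: [59, 75, 91, 62, 34, 23, 49, 75]
Target new root: 708
Try each candidate change and compute the resulting root:
Candidate A: set leaf[6] = 65 -> leaves = [59, 75, 91, 62, 34, 23, 65, 75]
  L0: [59, 75, 91, 62, 34, 23, 65, 75]
  L1: h(59,75)=(59*31+75)%997=907 h(91,62)=(91*31+62)%997=889 h(34,23)=(34*31+23)%997=80 h(65,75)=(65*31+75)%997=96 -> [907, 889, 80, 96]
  L2: h(907,889)=(907*31+889)%997=93 h(80,96)=(80*31+96)%997=582 -> [93, 582]
  L3: h(93,582)=(93*31+582)%997=474 -> [474]
  root = 474 != target 708
Candidate B: set leaf[1] = 93 -> leaves = [59, 93, 91, 62, 34, 23, 49, 75]
  L0: [59, 93, 91, 62, 34, 23, 49, 75]
  L1: h(59,93)=(59*31+93)%997=925 h(91,62)=(91*31+62)%997=889 h(34,23)=(34*31+23)%997=80 h(49,75)=(49*31+75)%997=597 -> [925, 889, 80, 597]
  L2: h(925,889)=(925*31+889)%997=651 h(80,597)=(80*31+597)%997=86 -> [651, 86]
  L3: h(651,86)=(651*31+86)%997=327 -> [327]
  root = 327 != target 708
Candidate C: set leaf[0] = 78 -> leaves = [78, 75, 91, 62, 34, 23, 49, 75]
  L0: [78, 75, 91, 62, 34, 23, 49, 75]
  L1: h(78,75)=(78*31+75)%997=499 h(91,62)=(91*31+62)%997=889 h(34,23)=(34*31+23)%997=80 h(49,75)=(49*31+75)%997=597 -> [499, 889, 80, 597]
  L2: h(499,889)=(499*31+889)%997=406 h(80,597)=(80*31+597)%997=86 -> [406, 86]
  L3: h(406,86)=(406*31+86)%997=708 -> [708]
  root = 708 == target 708  ** MATCH **
Candidate C produces the target root.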